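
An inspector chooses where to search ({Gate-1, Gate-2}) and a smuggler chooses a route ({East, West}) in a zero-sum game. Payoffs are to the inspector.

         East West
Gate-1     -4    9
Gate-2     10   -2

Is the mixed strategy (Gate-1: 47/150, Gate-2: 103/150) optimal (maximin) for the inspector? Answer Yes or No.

Against East this mix gives (47/150)·(-4) + (103/150)·10 = 421/75.
Against West this mix gives (47/150)·9 + (103/150)·(-2) = 217/150.
The smuggler will play West, holding the inspector to 217/150. Shifting weight toward the row that does better against West would raise this floor (the equalizing mix achieves 82/25 against both West and East), so the proposed strategy is not optimal.

No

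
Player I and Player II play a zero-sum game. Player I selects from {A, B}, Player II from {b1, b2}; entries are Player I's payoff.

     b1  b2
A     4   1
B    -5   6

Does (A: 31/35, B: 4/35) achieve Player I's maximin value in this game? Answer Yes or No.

Against b1 this mix gives (31/35)·4 + (4/35)·(-5) = 104/35.
Against b2 this mix gives (31/35)·1 + (4/35)·6 = 11/7.
Player II will play b2, holding Player I to 11/7. Shifting weight toward the row that does better against b2 would raise this floor (the equalizing mix achieves 29/14 against both b2 and b1), so the proposed strategy is not optimal.

No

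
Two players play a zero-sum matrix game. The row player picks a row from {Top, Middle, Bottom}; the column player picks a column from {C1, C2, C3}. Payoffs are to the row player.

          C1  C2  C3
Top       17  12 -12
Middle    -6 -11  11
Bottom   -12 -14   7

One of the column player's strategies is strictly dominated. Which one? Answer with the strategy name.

C2 holds the row player's payoff strictly below C1 in every row: 12 < 17, -11 < -6, -14 < -12.
So C1 is strictly dominated for the column player.

C1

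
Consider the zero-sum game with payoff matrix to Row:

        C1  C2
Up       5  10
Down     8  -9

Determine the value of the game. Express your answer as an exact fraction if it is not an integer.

125/22

Row minima: Up → 5, Down → -9; maximin = 5.
Column maxima: C1 → 8, C2 → 10; minimax = 8.
5 ≠ 8, so there is no saddle point; optimal play is mixed.
Let Row play Up with probability p. Expected payoff against C1: 5p + 8(1−p) = −3p + 8; against C2: 10p + (-9)(1−p) = 19p − 9.
Setting these equal: −3p + 8 = 19p − 9 ⇒ −22p = -17 ⇒ p = 17/22, and the value is (-3)·(17/22) + 8 = 125/22.
For Column: with q = P(C1), equating Up's and Down's payoffs gives −5q + 10 = 17q − 9 ⇒ q = 19/22.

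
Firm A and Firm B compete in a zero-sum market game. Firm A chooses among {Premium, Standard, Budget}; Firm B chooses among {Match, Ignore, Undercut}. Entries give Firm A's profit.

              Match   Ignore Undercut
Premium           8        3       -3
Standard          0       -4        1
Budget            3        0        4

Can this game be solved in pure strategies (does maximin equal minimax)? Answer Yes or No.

No

Row minima: Premium → -3, Standard → -4, Budget → 0; maximin = 0.
Column maxima: Match → 8, Ignore → 3, Undercut → 4; minimax = 3.
0 ≠ 3, so no pure-strategy equilibrium exists.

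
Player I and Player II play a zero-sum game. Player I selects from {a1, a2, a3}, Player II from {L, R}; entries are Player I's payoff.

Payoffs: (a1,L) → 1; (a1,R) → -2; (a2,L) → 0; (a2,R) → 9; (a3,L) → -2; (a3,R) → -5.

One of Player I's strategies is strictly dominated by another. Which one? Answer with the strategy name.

a3

a1 gives a strictly higher payoff than a3 against every column: 1 > -2, -2 > -5.
So a3 is strictly dominated and Player I never plays it.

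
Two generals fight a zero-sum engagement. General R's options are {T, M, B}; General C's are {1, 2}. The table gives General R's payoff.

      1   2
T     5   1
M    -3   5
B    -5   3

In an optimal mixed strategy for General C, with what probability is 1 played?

Row minima: T → 1, M → -3, B → -5; maximin = 1.
Column maxima: 1 → 5, 2 → 5; minimax = 5.
1 ≠ 5, so there is no saddle point; optimal play is mixed.
B is strictly dominated by M, so General R never plays it.
On the remaining 2×2 (T, M vs 1, 2):
Let General R play T with probability p. Expected payoff against 1: 5p + (-3)(1−p) = 8p − 3; against 2: 1p + 5(1−p) = −4p + 5.
Setting these equal: 8p − 3 = −4p + 5 ⇒ 12p = 8 ⇒ p = 2/3, and the value is (8)·(2/3) − 3 = 7/3.
For General C: with q = P(1), equating T's and M's payoffs gives 4q + 1 = −8q + 5 ⇒ q = 1/3.

1/3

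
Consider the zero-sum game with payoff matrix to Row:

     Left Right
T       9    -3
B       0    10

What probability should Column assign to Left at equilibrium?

Row minima: T → -3, B → 0; maximin = 0.
Column maxima: Left → 9, Right → 10; minimax = 9.
0 ≠ 9, so there is no saddle point; optimal play is mixed.
Let Row play T with probability p. Expected payoff against Left: 9p + 0(1−p) = 9p; against Right: (-3)p + 10(1−p) = −13p + 10.
Setting these equal: 9p = −13p + 10 ⇒ 22p = 10 ⇒ p = 5/11, and the value is (9)·(5/11) = 45/11.
For Column: with q = P(Left), equating T's and B's payoffs gives 12q − 3 = −10q + 10 ⇒ q = 13/22.

13/22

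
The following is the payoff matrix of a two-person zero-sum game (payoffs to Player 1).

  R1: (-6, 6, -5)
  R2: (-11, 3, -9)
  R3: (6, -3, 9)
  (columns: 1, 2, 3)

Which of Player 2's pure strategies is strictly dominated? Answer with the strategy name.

3

1 holds Player 1's payoff strictly below 3 in every row: -6 < -5, -11 < -9, 6 < 9.
So 3 is strictly dominated for Player 2.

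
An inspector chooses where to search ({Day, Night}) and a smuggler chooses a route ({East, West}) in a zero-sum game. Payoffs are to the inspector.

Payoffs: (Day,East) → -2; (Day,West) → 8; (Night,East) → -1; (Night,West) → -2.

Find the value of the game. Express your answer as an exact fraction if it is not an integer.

-12/11

Row minima: Day → -2, Night → -2; maximin = -2.
Column maxima: East → -1, West → 8; minimax = -1.
-2 ≠ -1, so there is no saddle point; optimal play is mixed.
Let the inspector play Day with probability p. Expected payoff against East: (-2)p + (-1)(1−p) = −p − 1; against West: 8p + (-2)(1−p) = 10p − 2.
Setting these equal: −p − 1 = 10p − 2 ⇒ −11p = -1 ⇒ p = 1/11, and the value is (-1)·(1/11) − 1 = -12/11.
For the smuggler: with q = P(East), equating Day's and Night's payoffs gives −10q + 8 = q − 2 ⇒ q = 10/11.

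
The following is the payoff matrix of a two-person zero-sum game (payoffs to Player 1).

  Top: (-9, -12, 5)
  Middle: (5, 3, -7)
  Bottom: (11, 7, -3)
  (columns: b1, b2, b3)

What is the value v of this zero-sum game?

-1/27

Row minima: Top → -12, Middle → -7, Bottom → -3; maximin = -3.
Column maxima: b1 → 11, b2 → 7, b3 → 5; minimax = 5.
-3 ≠ 5, so there is no saddle point; optimal play is mixed.
Middle is strictly dominated by Bottom, so Player 1 never plays it.
b1 is strictly dominated by b2 (it gives Player 1 strictly more in every row), so Player 2 never plays it.
On the remaining 2×2 (Top, Bottom vs b2, b3):
Let Player 1 play Top with probability p. Expected payoff against b2: (-12)p + 7(1−p) = −19p + 7; against b3: 5p + (-3)(1−p) = 8p − 3.
Setting these equal: −19p + 7 = 8p − 3 ⇒ −27p = -10 ⇒ p = 10/27, and the value is (-19)·(10/27) + 7 = -1/27.
For Player 2: with q = P(b2), equating Top's and Bottom's payoffs gives −17q + 5 = 10q − 3 ⇒ q = 8/27.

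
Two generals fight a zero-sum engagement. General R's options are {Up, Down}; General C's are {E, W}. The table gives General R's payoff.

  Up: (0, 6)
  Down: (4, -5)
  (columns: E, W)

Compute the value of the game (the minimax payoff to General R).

8/5

Row minima: Up → 0, Down → -5; maximin = 0.
Column maxima: E → 4, W → 6; minimax = 4.
0 ≠ 4, so there is no saddle point; optimal play is mixed.
Let General R play Up with probability p. Expected payoff against E: 0p + 4(1−p) = −4p + 4; against W: 6p + (-5)(1−p) = 11p − 5.
Setting these equal: −4p + 4 = 11p − 5 ⇒ −15p = -9 ⇒ p = 3/5, and the value is (-4)·(3/5) + 4 = 8/5.
For General C: with q = P(E), equating Up's and Down's payoffs gives −6q + 6 = 9q − 5 ⇒ q = 11/15.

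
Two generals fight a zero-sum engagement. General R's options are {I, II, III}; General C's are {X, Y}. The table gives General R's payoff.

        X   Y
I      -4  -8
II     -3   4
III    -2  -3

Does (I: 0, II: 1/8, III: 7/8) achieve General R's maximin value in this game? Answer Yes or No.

Against X this mix gives (1/8)·(-3) + (7/8)·(-2) = -17/8.
Against Y this mix gives (1/8)·4 + (7/8)·(-3) = -17/8.
All of General C's active replies (X, Y) yield -17/8, and no column does worse for General R. The mix makes General C indifferent and guarantees -17/8, so it is optimal.

Yes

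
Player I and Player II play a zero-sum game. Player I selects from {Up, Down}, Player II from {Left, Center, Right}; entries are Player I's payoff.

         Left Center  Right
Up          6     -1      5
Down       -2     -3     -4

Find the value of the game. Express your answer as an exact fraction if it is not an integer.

Row minima: Up → -1, Down → -4; maximin = -1.
Column maxima: Left → 6, Center → -1, Right → 5; minimax = -1.
Since maximin = minimax = -1, there is a saddle point and the value is -1.

-1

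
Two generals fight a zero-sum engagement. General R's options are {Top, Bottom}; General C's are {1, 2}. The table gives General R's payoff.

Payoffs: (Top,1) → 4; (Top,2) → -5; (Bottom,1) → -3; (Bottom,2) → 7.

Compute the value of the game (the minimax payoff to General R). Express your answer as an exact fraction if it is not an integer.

13/19

Row minima: Top → -5, Bottom → -3; maximin = -3.
Column maxima: 1 → 4, 2 → 7; minimax = 4.
-3 ≠ 4, so there is no saddle point; optimal play is mixed.
Let General R play Top with probability p. Expected payoff against 1: 4p + (-3)(1−p) = 7p − 3; against 2: (-5)p + 7(1−p) = −12p + 7.
Setting these equal: 7p − 3 = −12p + 7 ⇒ 19p = 10 ⇒ p = 10/19, and the value is (7)·(10/19) − 3 = 13/19.
For General C: with q = P(1), equating Top's and Bottom's payoffs gives 9q − 5 = −10q + 7 ⇒ q = 12/19.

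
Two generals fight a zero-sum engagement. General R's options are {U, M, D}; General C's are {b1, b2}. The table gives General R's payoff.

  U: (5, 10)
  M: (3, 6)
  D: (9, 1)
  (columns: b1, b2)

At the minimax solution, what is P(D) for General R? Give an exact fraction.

Row minima: U → 5, M → 3, D → 1; maximin = 5.
Column maxima: b1 → 9, b2 → 10; minimax = 9.
5 ≠ 9, so there is no saddle point; optimal play is mixed.
M is strictly dominated by U, so General R never plays it.
On the remaining 2×2 (U, D vs b1, b2):
Let General R play U with probability p. Expected payoff against b1: 5p + 9(1−p) = −4p + 9; against b2: 10p + 1(1−p) = 9p + 1.
Setting these equal: −4p + 9 = 9p + 1 ⇒ −13p = -8 ⇒ p = 8/13, and the value is (-4)·(8/13) + 9 = 85/13.
For General C: with q = P(b1), equating U's and D's payoffs gives −5q + 10 = 8q + 1 ⇒ q = 9/13.

5/13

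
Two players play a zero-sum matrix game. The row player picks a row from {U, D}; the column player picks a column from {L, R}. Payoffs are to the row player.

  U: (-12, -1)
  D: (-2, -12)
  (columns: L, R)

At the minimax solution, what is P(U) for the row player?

Row minima: U → -12, D → -12; maximin = -12.
Column maxima: L → -2, R → -1; minimax = -2.
-12 ≠ -2, so there is no saddle point; optimal play is mixed.
Let the row player play U with probability p. Expected payoff against L: (-12)p + (-2)(1−p) = −10p − 2; against R: (-1)p + (-12)(1−p) = 11p − 12.
Setting these equal: −10p − 2 = 11p − 12 ⇒ −21p = -10 ⇒ p = 10/21, and the value is (-10)·(10/21) − 2 = -142/21.
For the column player: with q = P(L), equating U's and D's payoffs gives −11q − 1 = 10q − 12 ⇒ q = 11/21.

10/21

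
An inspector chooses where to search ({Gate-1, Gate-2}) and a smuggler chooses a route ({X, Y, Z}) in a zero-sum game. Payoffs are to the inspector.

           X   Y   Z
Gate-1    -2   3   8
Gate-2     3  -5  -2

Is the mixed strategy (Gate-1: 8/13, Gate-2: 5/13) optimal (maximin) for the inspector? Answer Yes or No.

Against X this mix gives (8/13)·(-2) + (5/13)·3 = -1/13.
Against Y this mix gives (8/13)·3 + (5/13)·(-5) = -1/13.
Against Z this mix gives (8/13)·8 + (5/13)·(-2) = 54/13.
All of the smuggler's active replies (X, Y) yield -1/13, and no column does worse for the inspector. The mix makes the smuggler indifferent and guarantees -1/13, so it is optimal.

Yes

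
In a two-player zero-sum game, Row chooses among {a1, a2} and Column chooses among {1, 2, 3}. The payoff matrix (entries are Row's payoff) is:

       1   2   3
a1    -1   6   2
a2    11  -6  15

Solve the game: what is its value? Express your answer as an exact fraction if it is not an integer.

5/2

Row minima: a1 → -1, a2 → -6; maximin = -1.
Column maxima: 1 → 11, 2 → 6, 3 → 15; minimax = 6.
-1 ≠ 6, so there is no saddle point; optimal play is mixed.
3 is strictly dominated by 1 (it gives Row strictly more in every row), so Column never plays it.
On the remaining 2×2 (a1, a2 vs 1, 2):
Let Row play a1 with probability p. Expected payoff against 1: (-1)p + 11(1−p) = −12p + 11; against 2: 6p + (-6)(1−p) = 12p − 6.
Setting these equal: −12p + 11 = 12p − 6 ⇒ −24p = -17 ⇒ p = 17/24, and the value is (-12)·(17/24) + 11 = 5/2.
For Column: with q = P(1), equating a1's and a2's payoffs gives −7q + 6 = 17q − 6 ⇒ q = 1/2.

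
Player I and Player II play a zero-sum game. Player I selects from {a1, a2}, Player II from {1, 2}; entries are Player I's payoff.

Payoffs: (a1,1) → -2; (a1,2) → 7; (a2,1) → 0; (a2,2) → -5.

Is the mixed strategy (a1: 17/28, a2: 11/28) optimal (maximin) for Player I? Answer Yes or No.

Against 1 this mix gives (17/28)·(-2) + (11/28)·0 = -17/14.
Against 2 this mix gives (17/28)·7 + (11/28)·(-5) = 16/7.
Player II will play 1, holding Player I to -17/14. Shifting weight toward the row that does better against 1 would raise this floor (the equalizing mix achieves -5/7 against both 1 and 2), so the proposed strategy is not optimal.

No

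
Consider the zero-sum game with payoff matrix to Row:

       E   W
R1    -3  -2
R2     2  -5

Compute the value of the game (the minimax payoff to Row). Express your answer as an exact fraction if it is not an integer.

Row minima: R1 → -3, R2 → -5; maximin = -3.
Column maxima: E → 2, W → -2; minimax = -2.
-3 ≠ -2, so there is no saddle point; optimal play is mixed.
Let Row play R1 with probability p. Expected payoff against E: (-3)p + 2(1−p) = −5p + 2; against W: (-2)p + (-5)(1−p) = 3p − 5.
Setting these equal: −5p + 2 = 3p − 5 ⇒ −8p = -7 ⇒ p = 7/8, and the value is (-5)·(7/8) + 2 = -19/8.
For Column: with q = P(E), equating R1's and R2's payoffs gives −q − 2 = 7q − 5 ⇒ q = 3/8.

-19/8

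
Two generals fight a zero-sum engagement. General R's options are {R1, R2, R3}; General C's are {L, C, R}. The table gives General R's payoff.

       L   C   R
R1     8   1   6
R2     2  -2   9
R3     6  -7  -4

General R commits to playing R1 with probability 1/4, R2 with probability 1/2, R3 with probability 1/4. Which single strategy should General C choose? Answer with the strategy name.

C

If General C plays L, General R's expected payoff is (1/4)·8 + (1/2)·2 + (1/4)·6 = 9/2.
If General C plays C, General R's expected payoff is (1/4)·1 + (1/2)·(-2) + (1/4)·(-7) = -5/2.
If General C plays R, General R's expected payoff is (1/4)·6 + (1/2)·9 + (1/4)·(-4) = 5.
General C minimizes General R's payoff; the smallest is -5/2, so the best response is C.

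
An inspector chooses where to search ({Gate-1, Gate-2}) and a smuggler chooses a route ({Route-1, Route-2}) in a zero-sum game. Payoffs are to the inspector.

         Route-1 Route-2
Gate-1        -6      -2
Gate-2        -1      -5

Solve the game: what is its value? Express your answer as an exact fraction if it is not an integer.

Row minima: Gate-1 → -6, Gate-2 → -5; maximin = -5.
Column maxima: Route-1 → -1, Route-2 → -2; minimax = -2.
-5 ≠ -2, so there is no saddle point; optimal play is mixed.
Let the inspector play Gate-1 with probability p. Expected payoff against Route-1: (-6)p + (-1)(1−p) = −5p − 1; against Route-2: (-2)p + (-5)(1−p) = 3p − 5.
Setting these equal: −5p − 1 = 3p − 5 ⇒ −8p = -4 ⇒ p = 1/2, and the value is (-5)·(1/2) − 1 = -7/2.
For the smuggler: with q = P(Route-1), equating Gate-1's and Gate-2's payoffs gives −4q − 2 = 4q − 5 ⇒ q = 3/8.

-7/2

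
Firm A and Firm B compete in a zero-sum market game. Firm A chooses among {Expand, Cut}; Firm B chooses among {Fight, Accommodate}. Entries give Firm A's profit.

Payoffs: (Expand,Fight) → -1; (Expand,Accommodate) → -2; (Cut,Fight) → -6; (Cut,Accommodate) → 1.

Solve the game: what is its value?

Row minima: Expand → -2, Cut → -6; maximin = -2.
Column maxima: Fight → -1, Accommodate → 1; minimax = -1.
-2 ≠ -1, so there is no saddle point; optimal play is mixed.
Let Firm A play Expand with probability p. Expected payoff against Fight: (-1)p + (-6)(1−p) = 5p − 6; against Accommodate: (-2)p + 1(1−p) = −3p + 1.
Setting these equal: 5p − 6 = −3p + 1 ⇒ 8p = 7 ⇒ p = 7/8, and the value is (5)·(7/8) − 6 = -13/8.
For Firm B: with q = P(Fight), equating Expand's and Cut's payoffs gives q − 2 = −7q + 1 ⇒ q = 3/8.

-13/8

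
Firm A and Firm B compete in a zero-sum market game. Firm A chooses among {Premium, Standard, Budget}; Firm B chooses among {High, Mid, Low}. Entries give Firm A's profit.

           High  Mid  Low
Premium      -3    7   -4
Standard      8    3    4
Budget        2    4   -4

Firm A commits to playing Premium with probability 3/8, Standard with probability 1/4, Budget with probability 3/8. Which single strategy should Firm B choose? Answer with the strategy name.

If Firm B plays High, Firm A's expected payoff is (3/8)·(-3) + (1/4)·8 + (3/8)·2 = 13/8.
If Firm B plays Mid, Firm A's expected payoff is (3/8)·7 + (1/4)·3 + (3/8)·4 = 39/8.
If Firm B plays Low, Firm A's expected payoff is (3/8)·(-4) + (1/4)·4 + (3/8)·(-4) = -2.
Firm B minimizes Firm A's payoff; the smallest is -2, so the best response is Low.

Low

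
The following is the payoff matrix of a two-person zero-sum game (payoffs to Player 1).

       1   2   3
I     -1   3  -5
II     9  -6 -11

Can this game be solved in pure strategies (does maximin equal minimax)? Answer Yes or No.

Yes

Row minima: I → -5, II → -11; maximin = -5.
Column maxima: 1 → 9, 2 → 3, 3 → -5; minimax = -5.
maximin = minimax = -5, so a saddle point exists.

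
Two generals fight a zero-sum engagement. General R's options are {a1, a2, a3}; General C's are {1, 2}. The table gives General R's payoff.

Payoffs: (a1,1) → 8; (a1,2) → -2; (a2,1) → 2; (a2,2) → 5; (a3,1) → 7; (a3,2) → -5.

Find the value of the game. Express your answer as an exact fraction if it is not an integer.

Row minima: a1 → -2, a2 → 2, a3 → -5; maximin = 2.
Column maxima: 1 → 8, 2 → 5; minimax = 5.
2 ≠ 5, so there is no saddle point; optimal play is mixed.
a3 is strictly dominated by a1, so General R never plays it.
On the remaining 2×2 (a1, a2 vs 1, 2):
Let General R play a1 with probability p. Expected payoff against 1: 8p + 2(1−p) = 6p + 2; against 2: (-2)p + 5(1−p) = −7p + 5.
Setting these equal: 6p + 2 = −7p + 5 ⇒ 13p = 3 ⇒ p = 3/13, and the value is (6)·(3/13) + 2 = 44/13.
For General C: with q = P(1), equating a1's and a2's payoffs gives 10q − 2 = −3q + 5 ⇒ q = 7/13.

44/13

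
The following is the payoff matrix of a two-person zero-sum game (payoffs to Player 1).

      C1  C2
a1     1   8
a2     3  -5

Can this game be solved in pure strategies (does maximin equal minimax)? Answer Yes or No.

Row minima: a1 → 1, a2 → -5; maximin = 1.
Column maxima: C1 → 3, C2 → 8; minimax = 3.
1 ≠ 3, so no pure-strategy equilibrium exists.

No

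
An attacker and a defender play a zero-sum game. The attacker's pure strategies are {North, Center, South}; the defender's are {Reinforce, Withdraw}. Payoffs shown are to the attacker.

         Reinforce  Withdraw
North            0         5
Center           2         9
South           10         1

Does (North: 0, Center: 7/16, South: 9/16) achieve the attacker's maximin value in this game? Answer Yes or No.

Against Reinforce this mix gives (7/16)·2 + (9/16)·10 = 13/2.
Against Withdraw this mix gives (7/16)·9 + (9/16)·1 = 9/2.
The defender will play Withdraw, holding the attacker to 9/2. Shifting weight toward the row that does better against Withdraw would raise this floor (the equalizing mix achieves 11/2 against both Withdraw and Reinforce), so the proposed strategy is not optimal.

No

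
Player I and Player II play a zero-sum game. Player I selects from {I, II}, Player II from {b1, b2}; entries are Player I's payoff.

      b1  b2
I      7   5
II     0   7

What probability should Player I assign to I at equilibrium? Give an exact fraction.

7/9

Row minima: I → 5, II → 0; maximin = 5.
Column maxima: b1 → 7, b2 → 7; minimax = 7.
5 ≠ 7, so there is no saddle point; optimal play is mixed.
Let Player I play I with probability p. Expected payoff against b1: 7p + 0(1−p) = 7p; against b2: 5p + 7(1−p) = −2p + 7.
Setting these equal: 7p = −2p + 7 ⇒ 9p = 7 ⇒ p = 7/9, and the value is (7)·(7/9) = 49/9.
For Player II: with q = P(b1), equating I's and II's payoffs gives 2q + 5 = −7q + 7 ⇒ q = 2/9.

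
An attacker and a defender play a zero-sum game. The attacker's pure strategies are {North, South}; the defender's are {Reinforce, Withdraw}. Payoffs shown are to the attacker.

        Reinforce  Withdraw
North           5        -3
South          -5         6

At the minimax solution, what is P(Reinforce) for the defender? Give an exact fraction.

Row minima: North → -3, South → -5; maximin = -3.
Column maxima: Reinforce → 5, Withdraw → 6; minimax = 5.
-3 ≠ 5, so there is no saddle point; optimal play is mixed.
Let the attacker play North with probability p. Expected payoff against Reinforce: 5p + (-5)(1−p) = 10p − 5; against Withdraw: (-3)p + 6(1−p) = −9p + 6.
Setting these equal: 10p − 5 = −9p + 6 ⇒ 19p = 11 ⇒ p = 11/19, and the value is (10)·(11/19) − 5 = 15/19.
For the defender: with q = P(Reinforce), equating North's and South's payoffs gives 8q − 3 = −11q + 6 ⇒ q = 9/19.

9/19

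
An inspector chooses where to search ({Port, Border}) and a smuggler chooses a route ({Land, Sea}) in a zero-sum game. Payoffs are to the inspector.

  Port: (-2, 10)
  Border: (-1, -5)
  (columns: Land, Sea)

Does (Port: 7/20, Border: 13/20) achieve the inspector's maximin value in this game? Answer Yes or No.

Against Land this mix gives (7/20)·(-2) + (13/20)·(-1) = -27/20.
Against Sea this mix gives (7/20)·10 + (13/20)·(-5) = 1/4.
The smuggler will play Land, holding the inspector to -27/20. Shifting weight toward the row that does better against Land would raise this floor (the equalizing mix achieves -5/4 against both Land and Sea), so the proposed strategy is not optimal.

No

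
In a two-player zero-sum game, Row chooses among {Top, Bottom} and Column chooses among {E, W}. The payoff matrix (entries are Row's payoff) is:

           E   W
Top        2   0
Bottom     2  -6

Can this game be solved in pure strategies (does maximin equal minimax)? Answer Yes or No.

Row minima: Top → 0, Bottom → -6; maximin = 0.
Column maxima: E → 2, W → 0; minimax = 0.
maximin = minimax = 0, so a saddle point exists.

Yes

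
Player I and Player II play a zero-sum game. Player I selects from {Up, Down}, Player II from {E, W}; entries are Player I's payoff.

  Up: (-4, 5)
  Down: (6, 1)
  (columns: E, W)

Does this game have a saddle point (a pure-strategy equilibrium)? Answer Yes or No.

Row minima: Up → -4, Down → 1; maximin = 1.
Column maxima: E → 6, W → 5; minimax = 5.
1 ≠ 5, so no pure-strategy equilibrium exists.

No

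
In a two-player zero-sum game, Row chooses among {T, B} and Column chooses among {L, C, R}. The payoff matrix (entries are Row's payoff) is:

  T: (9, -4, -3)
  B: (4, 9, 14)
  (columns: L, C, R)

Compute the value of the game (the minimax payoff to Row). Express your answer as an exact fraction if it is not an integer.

Row minima: T → -4, B → 4; maximin = 4.
Column maxima: L → 9, C → 9, R → 14; minimax = 9.
4 ≠ 9, so there is no saddle point; optimal play is mixed.
R is strictly dominated by C (it gives Row strictly more in every row), so Column never plays it.
On the remaining 2×2 (T, B vs L, C):
Let Row play T with probability p. Expected payoff against L: 9p + 4(1−p) = 5p + 4; against C: (-4)p + 9(1−p) = −13p + 9.
Setting these equal: 5p + 4 = −13p + 9 ⇒ 18p = 5 ⇒ p = 5/18, and the value is (5)·(5/18) + 4 = 97/18.
For Column: with q = P(L), equating T's and B's payoffs gives 13q − 4 = −5q + 9 ⇒ q = 13/18.

97/18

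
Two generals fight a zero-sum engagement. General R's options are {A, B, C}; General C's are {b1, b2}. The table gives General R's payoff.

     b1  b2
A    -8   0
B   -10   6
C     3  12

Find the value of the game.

Row minima: A → -8, B → -10, C → 3; maximin = 3.
Column maxima: b1 → 3, b2 → 12; minimax = 3.
Since maximin = minimax = 3, there is a saddle point and the value is 3.

3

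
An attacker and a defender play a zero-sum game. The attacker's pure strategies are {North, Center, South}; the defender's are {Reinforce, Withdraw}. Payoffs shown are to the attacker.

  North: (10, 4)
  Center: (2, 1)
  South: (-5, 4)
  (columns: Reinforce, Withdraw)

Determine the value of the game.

Row minima: North → 4, Center → 1, South → -5; maximin = 4.
Column maxima: Reinforce → 10, Withdraw → 4; minimax = 4.
Since maximin = minimax = 4, there is a saddle point and the value is 4.

4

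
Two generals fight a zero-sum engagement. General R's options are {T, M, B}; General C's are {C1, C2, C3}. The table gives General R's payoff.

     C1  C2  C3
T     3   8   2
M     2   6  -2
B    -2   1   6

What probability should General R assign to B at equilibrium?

Row minima: T → 2, M → -2, B → -2; maximin = 2.
Column maxima: C1 → 3, C2 → 8, C3 → 6; minimax = 3.
2 ≠ 3, so there is no saddle point; optimal play is mixed.
M is strictly dominated by T, so General R never plays it.
C2 is strictly dominated by C1 (it gives General R strictly more in every row), so General C never plays it.
On the remaining 2×2 (T, B vs C1, C3):
Let General R play T with probability p. Expected payoff against C1: 3p + (-2)(1−p) = 5p − 2; against C3: 2p + 6(1−p) = −4p + 6.
Setting these equal: 5p − 2 = −4p + 6 ⇒ 9p = 8 ⇒ p = 8/9, and the value is (5)·(8/9) − 2 = 22/9.
For General C: with q = P(C1), equating T's and B's payoffs gives q + 2 = −8q + 6 ⇒ q = 4/9.

1/9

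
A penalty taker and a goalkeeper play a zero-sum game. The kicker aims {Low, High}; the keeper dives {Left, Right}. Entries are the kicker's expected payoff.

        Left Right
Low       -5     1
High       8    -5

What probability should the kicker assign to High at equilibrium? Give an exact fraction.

Row minima: Low → -5, High → -5; maximin = -5.
Column maxima: Left → 8, Right → 1; minimax = 1.
-5 ≠ 1, so there is no saddle point; optimal play is mixed.
Let the kicker play Low with probability p. Expected payoff against Left: (-5)p + 8(1−p) = −13p + 8; against Right: 1p + (-5)(1−p) = 6p − 5.
Setting these equal: −13p + 8 = 6p − 5 ⇒ −19p = -13 ⇒ p = 13/19, and the value is (-13)·(13/19) + 8 = -17/19.
For the keeper: with q = P(Left), equating Low's and High's payoffs gives −6q + 1 = 13q − 5 ⇒ q = 6/19.

6/19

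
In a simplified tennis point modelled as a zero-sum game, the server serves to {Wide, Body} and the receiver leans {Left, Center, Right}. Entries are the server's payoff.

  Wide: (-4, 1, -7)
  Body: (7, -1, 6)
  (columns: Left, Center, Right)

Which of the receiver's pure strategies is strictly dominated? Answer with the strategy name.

Right holds the server's payoff strictly below Left in every row: -7 < -4, 6 < 7.
So Left is strictly dominated for the receiver.

Left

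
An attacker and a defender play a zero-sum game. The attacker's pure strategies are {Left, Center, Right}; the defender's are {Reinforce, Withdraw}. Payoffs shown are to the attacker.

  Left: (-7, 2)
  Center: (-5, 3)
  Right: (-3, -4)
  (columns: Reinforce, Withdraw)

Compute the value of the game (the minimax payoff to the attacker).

-29/9

Row minima: Left → -7, Center → -5, Right → -4; maximin = -4.
Column maxima: Reinforce → -3, Withdraw → 3; minimax = -3.
-4 ≠ -3, so there is no saddle point; optimal play is mixed.
Left is strictly dominated by Center, so the attacker never plays it.
On the remaining 2×2 (Center, Right vs Reinforce, Withdraw):
Let the attacker play Center with probability p. Expected payoff against Reinforce: (-5)p + (-3)(1−p) = −2p − 3; against Withdraw: 3p + (-4)(1−p) = 7p − 4.
Setting these equal: −2p − 3 = 7p − 4 ⇒ −9p = -1 ⇒ p = 1/9, and the value is (-2)·(1/9) − 3 = -29/9.
For the defender: with q = P(Reinforce), equating Center's and Right's payoffs gives −8q + 3 = q − 4 ⇒ q = 7/9.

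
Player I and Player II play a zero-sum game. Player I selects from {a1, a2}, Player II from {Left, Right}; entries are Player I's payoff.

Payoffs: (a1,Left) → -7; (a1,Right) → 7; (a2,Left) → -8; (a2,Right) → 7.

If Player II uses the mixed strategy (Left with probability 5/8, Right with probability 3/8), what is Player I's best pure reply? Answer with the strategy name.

a1

Expected payoff of a1: (5/8)·(-7) + (3/8)·7 = -7/4.
Expected payoff of a2: (5/8)·(-8) + (3/8)·7 = -19/8.
The largest is -7/4, so Player I's best response is a1.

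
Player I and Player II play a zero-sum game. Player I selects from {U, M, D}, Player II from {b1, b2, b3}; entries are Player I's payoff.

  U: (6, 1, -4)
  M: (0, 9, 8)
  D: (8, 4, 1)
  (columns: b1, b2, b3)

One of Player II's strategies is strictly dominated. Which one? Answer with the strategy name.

b3 holds Player I's payoff strictly below b2 in every row: -4 < 1, 8 < 9, 1 < 4.
So b2 is strictly dominated for Player II.

b2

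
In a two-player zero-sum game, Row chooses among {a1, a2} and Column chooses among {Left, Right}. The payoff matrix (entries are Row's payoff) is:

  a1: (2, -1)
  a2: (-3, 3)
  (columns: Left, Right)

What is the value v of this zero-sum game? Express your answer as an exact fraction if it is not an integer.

Row minima: a1 → -1, a2 → -3; maximin = -1.
Column maxima: Left → 2, Right → 3; minimax = 2.
-1 ≠ 2, so there is no saddle point; optimal play is mixed.
Let Row play a1 with probability p. Expected payoff against Left: 2p + (-3)(1−p) = 5p − 3; against Right: (-1)p + 3(1−p) = −4p + 3.
Setting these equal: 5p − 3 = −4p + 3 ⇒ 9p = 6 ⇒ p = 2/3, and the value is (5)·(2/3) − 3 = 1/3.
For Column: with q = P(Left), equating a1's and a2's payoffs gives 3q − 1 = −6q + 3 ⇒ q = 4/9.

1/3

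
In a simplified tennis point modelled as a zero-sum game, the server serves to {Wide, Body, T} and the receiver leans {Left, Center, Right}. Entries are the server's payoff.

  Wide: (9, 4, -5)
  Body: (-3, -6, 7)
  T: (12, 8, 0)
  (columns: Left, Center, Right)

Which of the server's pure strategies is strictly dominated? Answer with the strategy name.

Wide

T gives a strictly higher payoff than Wide against every column: 12 > 9, 8 > 4, 0 > -5.
So Wide is strictly dominated and the server never plays it.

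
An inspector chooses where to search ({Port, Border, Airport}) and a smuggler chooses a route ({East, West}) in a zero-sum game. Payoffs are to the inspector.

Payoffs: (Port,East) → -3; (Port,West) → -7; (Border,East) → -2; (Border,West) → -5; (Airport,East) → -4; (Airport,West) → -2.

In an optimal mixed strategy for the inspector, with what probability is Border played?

Row minima: Port → -7, Border → -5, Airport → -4; maximin = -4.
Column maxima: East → -2, West → -2; minimax = -2.
-4 ≠ -2, so there is no saddle point; optimal play is mixed.
Port is strictly dominated by Border, so the inspector never plays it.
On the remaining 2×2 (Border, Airport vs East, West):
Let the inspector play Border with probability p. Expected payoff against East: (-2)p + (-4)(1−p) = 2p − 4; against West: (-5)p + (-2)(1−p) = −3p − 2.
Setting these equal: 2p − 4 = −3p − 2 ⇒ 5p = 2 ⇒ p = 2/5, and the value is (2)·(2/5) − 4 = -16/5.
For the smuggler: with q = P(East), equating Border's and Airport's payoffs gives 3q − 5 = −2q − 2 ⇒ q = 3/5.

2/5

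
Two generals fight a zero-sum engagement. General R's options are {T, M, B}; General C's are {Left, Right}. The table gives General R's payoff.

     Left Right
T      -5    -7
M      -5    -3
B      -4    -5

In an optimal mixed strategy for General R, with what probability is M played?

Row minima: T → -7, M → -5, B → -5; maximin = -5.
Column maxima: Left → -4, Right → -3; minimax = -4.
-5 ≠ -4, so there is no saddle point; optimal play is mixed.
T is strictly dominated by B, so General R never plays it.
On the remaining 2×2 (M, B vs Left, Right):
Let General R play M with probability p. Expected payoff against Left: (-5)p + (-4)(1−p) = −p − 4; against Right: (-3)p + (-5)(1−p) = 2p − 5.
Setting these equal: −p − 4 = 2p − 5 ⇒ −3p = -1 ⇒ p = 1/3, and the value is (-1)·(1/3) − 4 = -13/3.
For General C: with q = P(Left), equating M's and B's payoffs gives −2q − 3 = q − 5 ⇒ q = 2/3.

1/3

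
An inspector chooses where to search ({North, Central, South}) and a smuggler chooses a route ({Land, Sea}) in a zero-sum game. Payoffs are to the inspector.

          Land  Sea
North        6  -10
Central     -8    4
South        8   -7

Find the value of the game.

-8/9

Row minima: North → -10, Central → -8, South → -7; maximin = -7.
Column maxima: Land → 8, Sea → 4; minimax = 4.
-7 ≠ 4, so there is no saddle point; optimal play is mixed.
North is strictly dominated by South, so the inspector never plays it.
On the remaining 2×2 (Central, South vs Land, Sea):
Let the inspector play Central with probability p. Expected payoff against Land: (-8)p + 8(1−p) = −16p + 8; against Sea: 4p + (-7)(1−p) = 11p − 7.
Setting these equal: −16p + 8 = 11p − 7 ⇒ −27p = -15 ⇒ p = 5/9, and the value is (-16)·(5/9) + 8 = -8/9.
For the smuggler: with q = P(Land), equating Central's and South's payoffs gives −12q + 4 = 15q − 7 ⇒ q = 11/27.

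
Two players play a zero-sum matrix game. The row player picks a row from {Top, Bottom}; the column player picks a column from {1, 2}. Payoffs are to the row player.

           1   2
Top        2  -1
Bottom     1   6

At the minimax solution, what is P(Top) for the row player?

Row minima: Top → -1, Bottom → 1; maximin = 1.
Column maxima: 1 → 2, 2 → 6; minimax = 2.
1 ≠ 2, so there is no saddle point; optimal play is mixed.
Let the row player play Top with probability p. Expected payoff against 1: 2p + 1(1−p) = p + 1; against 2: (-1)p + 6(1−p) = −7p + 6.
Setting these equal: p + 1 = −7p + 6 ⇒ 8p = 5 ⇒ p = 5/8, and the value is (1)·(5/8) + 1 = 13/8.
For the column player: with q = P(1), equating Top's and Bottom's payoffs gives 3q − 1 = −5q + 6 ⇒ q = 7/8.

5/8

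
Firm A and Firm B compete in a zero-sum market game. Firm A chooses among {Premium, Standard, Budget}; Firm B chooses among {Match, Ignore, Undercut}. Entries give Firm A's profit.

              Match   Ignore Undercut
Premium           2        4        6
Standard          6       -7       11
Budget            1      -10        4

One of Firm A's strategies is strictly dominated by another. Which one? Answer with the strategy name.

Budget

Premium gives a strictly higher payoff than Budget against every column: 2 > 1, 4 > -10, 6 > 4.
So Budget is strictly dominated and Firm A never plays it.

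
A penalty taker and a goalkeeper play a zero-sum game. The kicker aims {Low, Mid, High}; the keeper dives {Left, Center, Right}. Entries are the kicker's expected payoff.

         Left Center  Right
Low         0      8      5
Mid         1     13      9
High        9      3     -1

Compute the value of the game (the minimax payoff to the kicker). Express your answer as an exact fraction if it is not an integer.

41/9

Row minima: Low → 0, Mid → 1, High → -1; maximin = 1.
Column maxima: Left → 9, Center → 13, Right → 9; minimax = 9.
1 ≠ 9, so there is no saddle point; optimal play is mixed.
Low is strictly dominated by Mid, so the kicker never plays it.
Center is strictly dominated by Right (it gives the kicker strictly more in every row), so the keeper never plays it.
On the remaining 2×2 (Mid, High vs Left, Right):
Let the kicker play Mid with probability p. Expected payoff against Left: 1p + 9(1−p) = −8p + 9; against Right: 9p + (-1)(1−p) = 10p − 1.
Setting these equal: −8p + 9 = 10p − 1 ⇒ −18p = -10 ⇒ p = 5/9, and the value is (-8)·(5/9) + 9 = 41/9.
For the keeper: with q = P(Left), equating Mid's and High's payoffs gives −8q + 9 = 10q − 1 ⇒ q = 5/9.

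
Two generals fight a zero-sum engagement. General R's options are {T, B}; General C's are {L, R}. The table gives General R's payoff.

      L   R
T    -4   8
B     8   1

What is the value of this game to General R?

68/19

Row minima: T → -4, B → 1; maximin = 1.
Column maxima: L → 8, R → 8; minimax = 8.
1 ≠ 8, so there is no saddle point; optimal play is mixed.
Let General R play T with probability p. Expected payoff against L: (-4)p + 8(1−p) = −12p + 8; against R: 8p + 1(1−p) = 7p + 1.
Setting these equal: −12p + 8 = 7p + 1 ⇒ −19p = -7 ⇒ p = 7/19, and the value is (-12)·(7/19) + 8 = 68/19.
For General C: with q = P(L), equating T's and B's payoffs gives −12q + 8 = 7q + 1 ⇒ q = 7/19.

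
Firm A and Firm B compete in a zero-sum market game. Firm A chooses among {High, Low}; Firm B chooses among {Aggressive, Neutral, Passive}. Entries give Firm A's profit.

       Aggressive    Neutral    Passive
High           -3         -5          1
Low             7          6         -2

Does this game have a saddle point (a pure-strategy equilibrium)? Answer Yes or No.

Row minima: High → -5, Low → -2; maximin = -2.
Column maxima: Aggressive → 7, Neutral → 6, Passive → 1; minimax = 1.
-2 ≠ 1, so no pure-strategy equilibrium exists.

No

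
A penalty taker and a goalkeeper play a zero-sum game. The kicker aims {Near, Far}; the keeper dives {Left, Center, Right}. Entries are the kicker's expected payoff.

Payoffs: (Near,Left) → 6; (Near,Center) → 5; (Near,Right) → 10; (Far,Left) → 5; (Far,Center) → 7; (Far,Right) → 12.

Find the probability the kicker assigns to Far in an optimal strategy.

Row minima: Near → 5, Far → 5; maximin = 5.
Column maxima: Left → 6, Center → 7, Right → 12; minimax = 6.
5 ≠ 6, so there is no saddle point; optimal play is mixed.
Right is strictly dominated by Left (it gives the kicker strictly more in every row), so the keeper never plays it.
On the remaining 2×2 (Near, Far vs Left, Center):
Let the kicker play Near with probability p. Expected payoff against Left: 6p + 5(1−p) = p + 5; against Center: 5p + 7(1−p) = −2p + 7.
Setting these equal: p + 5 = −2p + 7 ⇒ 3p = 2 ⇒ p = 2/3, and the value is (1)·(2/3) + 5 = 17/3.
For the keeper: with q = P(Left), equating Near's and Far's payoffs gives q + 5 = −2q + 7 ⇒ q = 2/3.

1/3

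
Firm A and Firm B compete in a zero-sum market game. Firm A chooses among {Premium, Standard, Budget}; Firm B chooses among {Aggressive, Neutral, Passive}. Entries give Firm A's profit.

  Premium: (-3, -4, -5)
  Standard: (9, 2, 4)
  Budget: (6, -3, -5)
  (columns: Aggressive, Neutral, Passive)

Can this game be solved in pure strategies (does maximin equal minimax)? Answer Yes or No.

Row minima: Premium → -5, Standard → 2, Budget → -5; maximin = 2.
Column maxima: Aggressive → 9, Neutral → 2, Passive → 4; minimax = 2.
maximin = minimax = 2, so a saddle point exists.

Yes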